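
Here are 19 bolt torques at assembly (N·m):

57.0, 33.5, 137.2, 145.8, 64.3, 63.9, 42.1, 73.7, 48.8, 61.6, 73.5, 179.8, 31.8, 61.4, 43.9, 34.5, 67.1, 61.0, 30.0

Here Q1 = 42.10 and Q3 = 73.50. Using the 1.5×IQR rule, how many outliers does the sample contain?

3

IQR = 31.40; fences at 42.10 − 47.10 = -5.00 and 73.50 + 47.10 = 120.60.
Outside the cutoffs: 137.2, 145.8, 179.8.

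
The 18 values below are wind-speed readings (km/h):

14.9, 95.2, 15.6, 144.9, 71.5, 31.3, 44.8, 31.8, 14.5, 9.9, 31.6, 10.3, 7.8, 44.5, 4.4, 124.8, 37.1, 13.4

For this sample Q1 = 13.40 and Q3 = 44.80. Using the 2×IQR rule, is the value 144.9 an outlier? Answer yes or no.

IQR = Q3 − Q1 = 44.80 − 13.40 = 31.40.
Lower fence = Q1 − 2·IQR = 13.40 − 62.80 = -49.40.
Upper fence = Q3 + 2·IQR = 44.80 + 62.80 = 107.60.
144.9 lies above the upper fence.

yes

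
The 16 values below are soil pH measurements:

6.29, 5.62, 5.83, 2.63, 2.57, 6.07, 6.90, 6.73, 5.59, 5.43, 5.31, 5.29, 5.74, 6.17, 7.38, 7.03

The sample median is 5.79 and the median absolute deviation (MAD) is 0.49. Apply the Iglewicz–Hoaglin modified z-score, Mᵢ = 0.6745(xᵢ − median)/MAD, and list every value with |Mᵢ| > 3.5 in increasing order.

|Mᵢ| > 3.5 ⇔ |xᵢ − 5.79| > 3.5·0.49/0.6745 = 2.54.
So outliers lie outside [3.25, 8.33].
2.57: M = -4.43 → outlier.
2.63: M = -4.35 → outlier.

2.57, 2.63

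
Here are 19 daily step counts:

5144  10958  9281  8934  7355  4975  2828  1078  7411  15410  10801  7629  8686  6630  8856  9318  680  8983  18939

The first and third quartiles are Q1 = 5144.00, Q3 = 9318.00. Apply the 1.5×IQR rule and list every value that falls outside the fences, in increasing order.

IQR = Q3 − Q1 = 9318.00 − 5144.00 = 4174.00.
Lower fence = Q1 − 1.5·IQR = 5144.00 − 6261.00 = -1117.00.
Upper fence = Q3 + 1.5·IQR = 9318.00 + 6261.00 = 15579.00.
18939 > 15579.00 → outlier.
All remaining values lie within [-1117.00, 15579.00].

18939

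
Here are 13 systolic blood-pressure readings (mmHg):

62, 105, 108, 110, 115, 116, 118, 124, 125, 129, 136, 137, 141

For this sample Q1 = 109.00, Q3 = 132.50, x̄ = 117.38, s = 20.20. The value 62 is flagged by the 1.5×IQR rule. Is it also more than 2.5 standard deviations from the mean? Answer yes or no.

z = (62 − 117.38) / 20.20 = -2.74.
|z| = 2.74 > 2.5.

yes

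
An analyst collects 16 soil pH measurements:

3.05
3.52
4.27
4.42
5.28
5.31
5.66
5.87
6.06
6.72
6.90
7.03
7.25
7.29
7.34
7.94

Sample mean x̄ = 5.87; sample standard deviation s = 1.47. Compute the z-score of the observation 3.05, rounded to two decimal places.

z = (3.05 − 5.87) / 1.47 = -1.92.

-1.92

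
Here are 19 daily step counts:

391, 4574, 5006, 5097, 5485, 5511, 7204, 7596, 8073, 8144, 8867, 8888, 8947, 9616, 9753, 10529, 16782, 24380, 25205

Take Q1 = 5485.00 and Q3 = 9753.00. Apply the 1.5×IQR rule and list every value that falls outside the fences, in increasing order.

16782, 24380, 25205

IQR = Q3 − Q1 = 9753.00 − 5485.00 = 4268.00.
Lower fence = Q1 − 1.5·IQR = 5485.00 − 6402.00 = -917.00.
Upper fence = Q3 + 1.5·IQR = 9753.00 + 6402.00 = 16155.00.
16782 > 16155.00 → outlier.
24380 > 16155.00 → outlier.
25205 > 16155.00 → outlier.
All remaining values lie within [-917.00, 16155.00].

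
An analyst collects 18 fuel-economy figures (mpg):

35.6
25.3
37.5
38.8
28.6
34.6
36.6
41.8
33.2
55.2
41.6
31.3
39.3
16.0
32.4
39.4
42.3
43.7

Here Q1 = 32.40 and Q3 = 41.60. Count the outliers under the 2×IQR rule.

0

IQR = 9.20; fences at 32.40 − 18.40 = 14.00 and 41.60 + 18.40 = 60.00.
Every value lies within the cutoffs.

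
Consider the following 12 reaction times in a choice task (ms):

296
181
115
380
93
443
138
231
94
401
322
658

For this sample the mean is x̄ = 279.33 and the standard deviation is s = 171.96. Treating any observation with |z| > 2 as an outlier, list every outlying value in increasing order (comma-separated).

Cutoffs at x̄ ± 2s: 279.33 ± 2·171.96 = [-64.59, 623.25].
658: z = 2.20, |z| > 2 → outlier.
Every other value lies within [-64.59, 623.25].

658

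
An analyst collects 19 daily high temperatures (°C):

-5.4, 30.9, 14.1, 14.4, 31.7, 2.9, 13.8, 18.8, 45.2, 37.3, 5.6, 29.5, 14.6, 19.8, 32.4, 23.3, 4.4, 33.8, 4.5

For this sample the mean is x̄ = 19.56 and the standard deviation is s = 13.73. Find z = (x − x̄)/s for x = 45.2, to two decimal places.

z = (45.2 − 19.56) / 13.73 = 1.87.

1.87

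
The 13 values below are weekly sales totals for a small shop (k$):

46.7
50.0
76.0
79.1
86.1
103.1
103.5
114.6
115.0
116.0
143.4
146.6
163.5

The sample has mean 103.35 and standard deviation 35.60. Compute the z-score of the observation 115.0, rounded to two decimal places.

0.33

z = (115.0 − 103.35) / 35.60 = 0.33.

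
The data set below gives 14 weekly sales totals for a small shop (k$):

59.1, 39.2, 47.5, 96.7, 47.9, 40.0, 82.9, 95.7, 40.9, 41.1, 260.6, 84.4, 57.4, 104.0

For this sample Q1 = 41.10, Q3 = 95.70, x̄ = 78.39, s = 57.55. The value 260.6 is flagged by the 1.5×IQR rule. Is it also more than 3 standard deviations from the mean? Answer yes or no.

z = (260.6 − 78.39) / 57.55 = 3.17.
|z| = 3.17 > 3.

yes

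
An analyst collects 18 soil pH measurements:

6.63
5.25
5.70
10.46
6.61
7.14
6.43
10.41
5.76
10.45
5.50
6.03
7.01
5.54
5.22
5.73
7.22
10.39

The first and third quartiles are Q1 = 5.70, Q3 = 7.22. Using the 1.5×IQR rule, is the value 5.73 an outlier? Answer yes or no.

no

IQR = Q3 − Q1 = 7.22 − 5.70 = 1.52.
Lower fence = Q1 − 1.5·IQR = 5.70 − 2.28 = 3.42.
Upper fence = Q3 + 1.5·IQR = 7.22 + 2.28 = 9.50.
5.73 lies within [3.42, 9.50].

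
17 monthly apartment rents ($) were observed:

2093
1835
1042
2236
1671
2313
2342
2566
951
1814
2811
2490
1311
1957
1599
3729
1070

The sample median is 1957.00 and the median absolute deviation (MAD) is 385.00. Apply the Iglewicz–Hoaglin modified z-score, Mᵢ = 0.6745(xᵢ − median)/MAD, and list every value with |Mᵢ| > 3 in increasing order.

3729

|Mᵢ| > 3 ⇔ |xᵢ − 1957.00| > 3·385.00/0.6745 = 1712.38.
So outliers lie outside [244.62, 3669.38].
3729: M = 3.10 → outlier.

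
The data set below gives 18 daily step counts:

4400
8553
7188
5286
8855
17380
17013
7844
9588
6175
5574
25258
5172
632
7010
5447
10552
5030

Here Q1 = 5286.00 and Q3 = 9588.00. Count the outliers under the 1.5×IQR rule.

3

IQR = 4302.00; fences at 5286.00 − 6453.00 = -1167.00 and 9588.00 + 6453.00 = 16041.00.
Outside the cutoffs: 17013, 17380, 25258.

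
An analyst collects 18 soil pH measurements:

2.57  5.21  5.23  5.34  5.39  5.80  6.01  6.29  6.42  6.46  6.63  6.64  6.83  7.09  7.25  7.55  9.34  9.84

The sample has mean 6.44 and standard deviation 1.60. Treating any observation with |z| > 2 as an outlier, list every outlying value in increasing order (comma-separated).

2.57, 9.84

Cutoffs at x̄ ± 2s: 6.44 ± 2·1.60 = [3.24, 9.64].
2.57: z = -2.42, |z| > 2 → outlier.
9.84: z = 2.12, |z| > 2 → outlier.
Every other value lies within [3.24, 9.64].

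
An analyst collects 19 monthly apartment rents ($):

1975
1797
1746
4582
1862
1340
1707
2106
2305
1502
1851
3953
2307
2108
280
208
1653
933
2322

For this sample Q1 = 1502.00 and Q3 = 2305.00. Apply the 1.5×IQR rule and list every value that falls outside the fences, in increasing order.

IQR = Q3 − Q1 = 2305.00 − 1502.00 = 803.00.
Lower fence = Q1 − 1.5·IQR = 1502.00 − 1204.50 = 297.50.
Upper fence = Q3 + 1.5·IQR = 2305.00 + 1204.50 = 3509.50.
208 < 297.50 → outlier.
280 < 297.50 → outlier.
3953 > 3509.50 → outlier.
4582 > 3509.50 → outlier.
All remaining values lie within [297.50, 3509.50].

208, 280, 3953, 4582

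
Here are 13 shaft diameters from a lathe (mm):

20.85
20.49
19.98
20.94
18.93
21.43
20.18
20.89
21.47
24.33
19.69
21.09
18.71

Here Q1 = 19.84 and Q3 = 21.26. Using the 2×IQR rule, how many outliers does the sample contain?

1

IQR = 1.42; fences at 19.84 − 2.84 = 17.00 and 21.26 + 2.84 = 24.10.
Outside the cutoffs: 24.33.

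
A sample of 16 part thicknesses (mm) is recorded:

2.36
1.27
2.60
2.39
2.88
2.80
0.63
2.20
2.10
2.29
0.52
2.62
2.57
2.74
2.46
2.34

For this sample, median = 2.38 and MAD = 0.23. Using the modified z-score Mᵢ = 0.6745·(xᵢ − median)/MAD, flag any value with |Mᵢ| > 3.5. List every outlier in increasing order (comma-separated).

|Mᵢ| > 3.5 ⇔ |xᵢ − 2.38| > 3.5·0.23/0.6745 = 1.19.
So outliers lie outside [1.19, 3.57].
0.52: M = -5.45 → outlier.
0.63: M = -5.13 → outlier.

0.52, 0.63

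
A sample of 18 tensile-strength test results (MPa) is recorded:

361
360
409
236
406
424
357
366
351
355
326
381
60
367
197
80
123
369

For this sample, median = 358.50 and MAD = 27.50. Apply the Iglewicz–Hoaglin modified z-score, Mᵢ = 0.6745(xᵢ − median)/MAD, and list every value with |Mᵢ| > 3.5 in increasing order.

60, 80, 123, 197

|Mᵢ| > 3.5 ⇔ |xᵢ − 358.50| > 3.5·27.50/0.6745 = 142.70.
So outliers lie outside [215.80, 501.20].
60: M = -7.32 → outlier.
80: M = -6.83 → outlier.
123: M = -5.78 → outlier.
197: M = -3.96 → outlier.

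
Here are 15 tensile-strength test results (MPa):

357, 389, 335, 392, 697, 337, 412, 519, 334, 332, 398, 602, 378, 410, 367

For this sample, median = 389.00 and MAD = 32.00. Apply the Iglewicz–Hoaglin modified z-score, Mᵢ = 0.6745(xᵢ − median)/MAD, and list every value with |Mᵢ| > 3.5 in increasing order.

|Mᵢ| > 3.5 ⇔ |xᵢ − 389.00| > 3.5·32.00/0.6745 = 166.05.
So outliers lie outside [222.95, 555.05].
602: M = 4.49 → outlier.
697: M = 6.49 → outlier.

602, 697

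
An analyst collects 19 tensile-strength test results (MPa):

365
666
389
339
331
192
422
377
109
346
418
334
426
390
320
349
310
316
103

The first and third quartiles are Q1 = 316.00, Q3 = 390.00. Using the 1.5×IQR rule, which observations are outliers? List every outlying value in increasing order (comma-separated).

103, 109, 192, 666

IQR = Q3 − Q1 = 390.00 − 316.00 = 74.00.
Lower fence = Q1 − 1.5·IQR = 316.00 − 111.00 = 205.00.
Upper fence = Q3 + 1.5·IQR = 390.00 + 111.00 = 501.00.
103 < 205.00 → outlier.
109 < 205.00 → outlier.
192 < 205.00 → outlier.
666 > 501.00 → outlier.
All remaining values lie within [205.00, 501.00].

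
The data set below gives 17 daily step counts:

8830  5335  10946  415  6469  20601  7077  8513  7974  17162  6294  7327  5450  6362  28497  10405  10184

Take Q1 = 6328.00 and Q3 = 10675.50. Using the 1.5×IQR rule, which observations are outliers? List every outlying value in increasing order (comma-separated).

20601, 28497

IQR = Q3 − Q1 = 10675.50 − 6328.00 = 4347.50.
Lower fence = Q1 − 1.5·IQR = 6328.00 − 6521.25 = -193.25.
Upper fence = Q3 + 1.5·IQR = 10675.50 + 6521.25 = 17196.75.
20601 > 17196.75 → outlier.
28497 > 17196.75 → outlier.
All remaining values lie within [-193.25, 17196.75].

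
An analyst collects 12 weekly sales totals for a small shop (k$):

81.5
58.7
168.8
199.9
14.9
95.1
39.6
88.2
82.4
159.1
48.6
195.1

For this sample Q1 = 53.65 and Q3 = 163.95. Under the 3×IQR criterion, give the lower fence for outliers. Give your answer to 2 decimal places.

-277.25

IQR = Q3 − Q1 = 163.95 − 53.65 = 110.30.
Lower fence = Q1 − 3·IQR = 53.65 − 330.90 = -277.25.
Upper fence = Q3 + 3·IQR = 163.95 + 330.90 = 494.85.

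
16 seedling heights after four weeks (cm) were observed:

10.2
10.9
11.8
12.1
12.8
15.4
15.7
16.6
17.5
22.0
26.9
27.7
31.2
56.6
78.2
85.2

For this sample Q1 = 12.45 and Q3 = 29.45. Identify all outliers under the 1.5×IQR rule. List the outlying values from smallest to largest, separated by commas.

IQR = Q3 − Q1 = 29.45 − 12.45 = 17.00.
Lower fence = Q1 − 1.5·IQR = 12.45 − 25.50 = -13.05.
Upper fence = Q3 + 1.5·IQR = 29.45 + 25.50 = 54.95.
56.6 > 54.95 → outlier.
78.2 > 54.95 → outlier.
85.2 > 54.95 → outlier.
All remaining values lie within [-13.05, 54.95].

56.6, 78.2, 85.2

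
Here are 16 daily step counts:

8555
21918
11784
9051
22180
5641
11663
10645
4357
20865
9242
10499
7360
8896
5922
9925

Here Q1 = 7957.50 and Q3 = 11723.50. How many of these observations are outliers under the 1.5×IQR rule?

IQR = 3766.00; fences at 7957.50 − 5649.00 = 2308.50 and 11723.50 + 5649.00 = 17372.50.
Outside the cutoffs: 20865, 21918, 22180.

3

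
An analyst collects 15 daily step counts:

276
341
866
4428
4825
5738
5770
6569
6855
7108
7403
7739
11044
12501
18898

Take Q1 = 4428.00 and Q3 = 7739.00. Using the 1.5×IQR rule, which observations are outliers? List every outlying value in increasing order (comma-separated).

18898

IQR = Q3 − Q1 = 7739.00 − 4428.00 = 3311.00.
Lower fence = Q1 − 1.5·IQR = 4428.00 − 4966.50 = -538.50.
Upper fence = Q3 + 1.5·IQR = 7739.00 + 4966.50 = 12705.50.
18898 > 12705.50 → outlier.
All remaining values lie within [-538.50, 12705.50].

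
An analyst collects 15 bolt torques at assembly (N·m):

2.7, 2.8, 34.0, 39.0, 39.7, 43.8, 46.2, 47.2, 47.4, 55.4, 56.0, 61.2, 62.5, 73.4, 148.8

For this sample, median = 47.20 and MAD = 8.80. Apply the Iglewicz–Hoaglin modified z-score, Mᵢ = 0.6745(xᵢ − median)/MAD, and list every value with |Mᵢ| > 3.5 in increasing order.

148.8

|Mᵢ| > 3.5 ⇔ |xᵢ − 47.20| > 3.5·8.80/0.6745 = 45.66.
So outliers lie outside [1.54, 92.86].
148.8: M = 7.79 → outlier.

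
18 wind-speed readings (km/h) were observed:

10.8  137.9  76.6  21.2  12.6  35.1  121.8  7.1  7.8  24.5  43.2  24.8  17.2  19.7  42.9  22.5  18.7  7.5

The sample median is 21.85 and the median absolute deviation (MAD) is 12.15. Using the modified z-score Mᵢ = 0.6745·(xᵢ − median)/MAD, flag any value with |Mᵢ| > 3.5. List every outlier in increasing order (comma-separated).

121.8, 137.9

|Mᵢ| > 3.5 ⇔ |xᵢ − 21.85| > 3.5·12.15/0.6745 = 63.05.
So outliers lie outside [-41.20, 84.90].
121.8: M = 5.55 → outlier.
137.9: M = 6.44 → outlier.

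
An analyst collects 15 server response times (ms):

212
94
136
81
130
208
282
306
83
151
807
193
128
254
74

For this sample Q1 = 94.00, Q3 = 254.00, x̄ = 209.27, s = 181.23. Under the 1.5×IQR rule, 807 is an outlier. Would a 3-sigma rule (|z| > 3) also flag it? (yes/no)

yes

z = (807 − 209.27) / 181.23 = 3.30.
|z| = 3.30 > 3.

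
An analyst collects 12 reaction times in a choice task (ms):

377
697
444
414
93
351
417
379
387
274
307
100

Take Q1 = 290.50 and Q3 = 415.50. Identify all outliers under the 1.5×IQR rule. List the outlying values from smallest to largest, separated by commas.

93, 100, 697

IQR = Q3 − Q1 = 415.50 − 290.50 = 125.00.
Lower fence = Q1 − 1.5·IQR = 290.50 − 187.50 = 103.00.
Upper fence = Q3 + 1.5·IQR = 415.50 + 187.50 = 603.00.
93 < 103.00 → outlier.
100 < 103.00 → outlier.
697 > 603.00 → outlier.
All remaining values lie within [103.00, 603.00].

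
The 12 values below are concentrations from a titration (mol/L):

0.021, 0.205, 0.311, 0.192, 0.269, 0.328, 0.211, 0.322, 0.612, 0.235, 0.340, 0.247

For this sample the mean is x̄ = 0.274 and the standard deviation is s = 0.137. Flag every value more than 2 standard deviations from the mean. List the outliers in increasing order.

Cutoffs at x̄ ± 2s: 0.274 ± 2·0.137 = [0.000, 0.548].
0.612: z = 2.47, |z| > 2 → outlier.
Every other value lies within [0.000, 0.548].

0.612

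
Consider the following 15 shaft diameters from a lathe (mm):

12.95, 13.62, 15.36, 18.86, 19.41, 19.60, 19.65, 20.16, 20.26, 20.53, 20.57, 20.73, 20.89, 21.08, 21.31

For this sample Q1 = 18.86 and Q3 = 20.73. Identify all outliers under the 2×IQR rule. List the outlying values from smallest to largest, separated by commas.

12.95, 13.62

IQR = Q3 − Q1 = 20.73 − 18.86 = 1.87.
Lower fence = Q1 − 2·IQR = 18.86 − 3.74 = 15.12.
Upper fence = Q3 + 2·IQR = 20.73 + 3.74 = 24.47.
12.95 < 15.12 → outlier.
13.62 < 15.12 → outlier.
All remaining values lie within [15.12, 24.47].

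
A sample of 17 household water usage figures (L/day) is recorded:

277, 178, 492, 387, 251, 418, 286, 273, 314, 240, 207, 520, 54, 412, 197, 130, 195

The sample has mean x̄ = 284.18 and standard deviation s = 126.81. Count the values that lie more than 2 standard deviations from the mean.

0

Cutoffs: x̄ ± 2s = [30.56, 537.80].
Every value lies within the cutoffs.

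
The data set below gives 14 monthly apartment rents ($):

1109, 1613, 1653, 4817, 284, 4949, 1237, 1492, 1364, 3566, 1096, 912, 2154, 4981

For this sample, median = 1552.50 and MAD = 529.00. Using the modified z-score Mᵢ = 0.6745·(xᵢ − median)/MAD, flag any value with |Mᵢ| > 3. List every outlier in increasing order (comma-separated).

4817, 4949, 4981

|Mᵢ| > 3 ⇔ |xᵢ − 1552.50| > 3·529.00/0.6745 = 2352.85.
So outliers lie outside [-800.35, 3905.35].
4817: M = 4.16 → outlier.
4949: M = 4.33 → outlier.
4981: M = 4.37 → outlier.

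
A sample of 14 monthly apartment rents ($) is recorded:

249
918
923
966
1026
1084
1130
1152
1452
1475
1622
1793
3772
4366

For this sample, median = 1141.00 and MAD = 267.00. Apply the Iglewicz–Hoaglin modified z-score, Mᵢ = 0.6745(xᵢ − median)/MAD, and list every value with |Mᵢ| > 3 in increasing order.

3772, 4366

|Mᵢ| > 3 ⇔ |xᵢ − 1141.00| > 3·267.00/0.6745 = 1187.55.
So outliers lie outside [-46.55, 2328.55].
3772: M = 6.65 → outlier.
4366: M = 8.15 → outlier.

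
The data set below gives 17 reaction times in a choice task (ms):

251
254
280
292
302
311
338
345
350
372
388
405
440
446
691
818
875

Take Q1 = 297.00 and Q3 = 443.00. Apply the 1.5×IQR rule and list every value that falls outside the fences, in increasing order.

691, 818, 875

IQR = Q3 − Q1 = 443.00 − 297.00 = 146.00.
Lower fence = Q1 − 1.5·IQR = 297.00 − 219.00 = 78.00.
Upper fence = Q3 + 1.5·IQR = 443.00 + 219.00 = 662.00.
691 > 662.00 → outlier.
818 > 662.00 → outlier.
875 > 662.00 → outlier.
All remaining values lie within [78.00, 662.00].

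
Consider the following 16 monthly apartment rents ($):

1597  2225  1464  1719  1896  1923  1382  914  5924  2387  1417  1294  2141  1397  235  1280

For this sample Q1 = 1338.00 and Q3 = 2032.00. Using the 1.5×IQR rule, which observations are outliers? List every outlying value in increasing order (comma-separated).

IQR = Q3 − Q1 = 2032.00 − 1338.00 = 694.00.
Lower fence = Q1 − 1.5·IQR = 1338.00 − 1041.00 = 297.00.
Upper fence = Q3 + 1.5·IQR = 2032.00 + 1041.00 = 3073.00.
235 < 297.00 → outlier.
5924 > 3073.00 → outlier.
All remaining values lie within [297.00, 3073.00].

235, 5924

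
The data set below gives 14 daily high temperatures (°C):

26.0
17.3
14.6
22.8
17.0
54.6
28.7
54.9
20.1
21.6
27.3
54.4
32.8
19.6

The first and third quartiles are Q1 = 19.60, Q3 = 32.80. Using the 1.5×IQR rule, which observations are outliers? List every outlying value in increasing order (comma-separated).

54.4, 54.6, 54.9

IQR = Q3 − Q1 = 32.80 − 19.60 = 13.20.
Lower fence = Q1 − 1.5·IQR = 19.60 − 19.80 = -0.20.
Upper fence = Q3 + 1.5·IQR = 32.80 + 19.80 = 52.60.
54.4 > 52.60 → outlier.
54.6 > 52.60 → outlier.
54.9 > 52.60 → outlier.
All remaining values lie within [-0.20, 52.60].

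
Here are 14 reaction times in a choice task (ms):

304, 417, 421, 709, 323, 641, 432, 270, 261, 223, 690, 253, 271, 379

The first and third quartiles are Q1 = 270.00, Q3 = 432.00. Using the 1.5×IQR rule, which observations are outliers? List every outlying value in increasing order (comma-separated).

IQR = Q3 − Q1 = 432.00 − 270.00 = 162.00.
Lower fence = Q1 − 1.5·IQR = 270.00 − 243.00 = 27.00.
Upper fence = Q3 + 1.5·IQR = 432.00 + 243.00 = 675.00.
690 > 675.00 → outlier.
709 > 675.00 → outlier.
All remaining values lie within [27.00, 675.00].

690, 709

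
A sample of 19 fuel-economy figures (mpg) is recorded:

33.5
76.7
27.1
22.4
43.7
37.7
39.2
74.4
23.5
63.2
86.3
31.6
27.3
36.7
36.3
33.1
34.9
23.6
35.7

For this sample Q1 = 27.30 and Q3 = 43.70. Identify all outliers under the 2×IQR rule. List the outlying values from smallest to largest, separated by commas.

76.7, 86.3

IQR = Q3 − Q1 = 43.70 − 27.30 = 16.40.
Lower fence = Q1 − 2·IQR = 27.30 − 32.80 = -5.50.
Upper fence = Q3 + 2·IQR = 43.70 + 32.80 = 76.50.
76.7 > 76.50 → outlier.
86.3 > 76.50 → outlier.
All remaining values lie within [-5.50, 76.50].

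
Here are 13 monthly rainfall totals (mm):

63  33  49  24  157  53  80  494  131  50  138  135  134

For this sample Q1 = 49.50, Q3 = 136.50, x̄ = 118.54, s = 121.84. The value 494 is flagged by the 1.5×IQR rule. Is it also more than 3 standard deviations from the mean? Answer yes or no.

yes

z = (494 − 118.54) / 121.84 = 3.08.
|z| = 3.08 > 3.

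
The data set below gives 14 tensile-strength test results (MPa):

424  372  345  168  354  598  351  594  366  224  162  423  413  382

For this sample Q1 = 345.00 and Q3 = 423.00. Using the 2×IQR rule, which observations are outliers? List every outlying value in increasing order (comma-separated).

162, 168, 594, 598

IQR = Q3 − Q1 = 423.00 − 345.00 = 78.00.
Lower fence = Q1 − 2·IQR = 345.00 − 156.00 = 189.00.
Upper fence = Q3 + 2·IQR = 423.00 + 156.00 = 579.00.
162 < 189.00 → outlier.
168 < 189.00 → outlier.
594 > 579.00 → outlier.
598 > 579.00 → outlier.
All remaining values lie within [189.00, 579.00].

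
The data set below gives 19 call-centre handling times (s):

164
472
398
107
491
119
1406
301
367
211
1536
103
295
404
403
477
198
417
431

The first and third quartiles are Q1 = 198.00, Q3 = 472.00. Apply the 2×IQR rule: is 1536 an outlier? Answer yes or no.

yes

IQR = Q3 − Q1 = 472.00 − 198.00 = 274.00.
Lower fence = Q1 − 2·IQR = 198.00 − 548.00 = -350.00.
Upper fence = Q3 + 2·IQR = 472.00 + 548.00 = 1020.00.
1536 lies above the upper fence.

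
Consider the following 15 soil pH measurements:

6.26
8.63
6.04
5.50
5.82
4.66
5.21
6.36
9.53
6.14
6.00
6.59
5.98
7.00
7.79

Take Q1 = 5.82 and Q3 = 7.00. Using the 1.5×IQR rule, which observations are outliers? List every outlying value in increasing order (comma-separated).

IQR = Q3 − Q1 = 7.00 − 5.82 = 1.18.
Lower fence = Q1 − 1.5·IQR = 5.82 − 1.77 = 4.05.
Upper fence = Q3 + 1.5·IQR = 7.00 + 1.77 = 8.77.
9.53 > 8.77 → outlier.
All remaining values lie within [4.05, 8.77].

9.53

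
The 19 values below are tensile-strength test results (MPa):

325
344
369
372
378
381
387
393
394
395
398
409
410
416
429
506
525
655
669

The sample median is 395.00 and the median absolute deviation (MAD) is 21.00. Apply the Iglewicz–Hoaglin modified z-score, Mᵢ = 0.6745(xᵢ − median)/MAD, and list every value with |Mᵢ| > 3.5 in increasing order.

506, 525, 655, 669

|Mᵢ| > 3.5 ⇔ |xᵢ − 395.00| > 3.5·21.00/0.6745 = 108.97.
So outliers lie outside [286.03, 503.97].
506: M = 3.57 → outlier.
525: M = 4.18 → outlier.
655: M = 8.35 → outlier.
669: M = 8.80 → outlier.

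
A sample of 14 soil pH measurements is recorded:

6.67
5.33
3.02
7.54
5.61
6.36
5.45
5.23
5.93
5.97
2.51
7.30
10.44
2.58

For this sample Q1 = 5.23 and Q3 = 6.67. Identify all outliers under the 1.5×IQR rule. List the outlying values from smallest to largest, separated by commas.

IQR = Q3 − Q1 = 6.67 − 5.23 = 1.44.
Lower fence = Q1 − 1.5·IQR = 5.23 − 2.16 = 3.07.
Upper fence = Q3 + 1.5·IQR = 6.67 + 2.16 = 8.83.
2.51 < 3.07 → outlier.
2.58 < 3.07 → outlier.
3.02 < 3.07 → outlier.
10.44 > 8.83 → outlier.
All remaining values lie within [3.07, 8.83].

2.51, 2.58, 3.02, 10.44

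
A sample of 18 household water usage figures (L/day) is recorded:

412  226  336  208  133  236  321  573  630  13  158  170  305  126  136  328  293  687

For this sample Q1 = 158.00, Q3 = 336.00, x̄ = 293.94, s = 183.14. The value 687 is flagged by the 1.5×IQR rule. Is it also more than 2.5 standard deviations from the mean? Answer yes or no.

no

z = (687 − 293.94) / 183.14 = 2.15.
|z| = 2.15 ≤ 2.5.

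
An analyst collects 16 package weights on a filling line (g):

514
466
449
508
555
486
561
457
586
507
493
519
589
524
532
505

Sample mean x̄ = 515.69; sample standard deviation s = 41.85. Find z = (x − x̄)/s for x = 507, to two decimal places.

z = (507 − 515.69) / 41.85 = -0.21.

-0.21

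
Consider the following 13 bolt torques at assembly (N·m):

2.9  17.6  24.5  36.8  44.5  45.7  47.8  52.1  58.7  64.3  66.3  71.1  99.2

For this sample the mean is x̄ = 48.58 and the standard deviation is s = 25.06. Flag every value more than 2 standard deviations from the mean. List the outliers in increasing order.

99.2

Cutoffs at x̄ ± 2s: 48.58 ± 2·25.06 = [-1.54, 98.70].
99.2: z = 2.02, |z| > 2 → outlier.
Every other value lies within [-1.54, 98.70].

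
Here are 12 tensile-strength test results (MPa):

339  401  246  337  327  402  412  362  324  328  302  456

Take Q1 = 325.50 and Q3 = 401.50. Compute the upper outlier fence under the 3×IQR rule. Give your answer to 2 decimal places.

IQR = Q3 − Q1 = 401.50 − 325.50 = 76.00.
Lower fence = Q1 − 3·IQR = 325.50 − 228.00 = 97.50.
Upper fence = Q3 + 3·IQR = 401.50 + 228.00 = 629.50.

629.50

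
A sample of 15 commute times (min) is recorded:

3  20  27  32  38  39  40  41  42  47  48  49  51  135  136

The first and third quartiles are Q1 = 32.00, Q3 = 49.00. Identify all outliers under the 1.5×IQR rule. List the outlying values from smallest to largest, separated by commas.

3, 135, 136

IQR = Q3 − Q1 = 49.00 − 32.00 = 17.00.
Lower fence = Q1 − 1.5·IQR = 32.00 − 25.50 = 6.50.
Upper fence = Q3 + 1.5·IQR = 49.00 + 25.50 = 74.50.
3 < 6.50 → outlier.
135 > 74.50 → outlier.
136 > 74.50 → outlier.
All remaining values lie within [6.50, 74.50].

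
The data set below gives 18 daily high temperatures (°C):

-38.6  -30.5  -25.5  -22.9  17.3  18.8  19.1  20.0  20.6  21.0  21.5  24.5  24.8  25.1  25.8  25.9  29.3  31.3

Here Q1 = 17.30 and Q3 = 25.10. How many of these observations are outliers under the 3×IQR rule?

4

IQR = 7.80; fences at 17.30 − 23.40 = -6.10 and 25.10 + 23.40 = 48.50.
Outside the cutoffs: -38.6, -30.5, -25.5, -22.9.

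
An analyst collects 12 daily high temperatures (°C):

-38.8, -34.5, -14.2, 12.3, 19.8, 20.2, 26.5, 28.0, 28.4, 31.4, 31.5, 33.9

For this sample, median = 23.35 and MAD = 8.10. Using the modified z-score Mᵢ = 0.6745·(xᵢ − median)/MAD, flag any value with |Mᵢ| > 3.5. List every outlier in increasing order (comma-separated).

|Mᵢ| > 3.5 ⇔ |xᵢ − 23.35| > 3.5·8.10/0.6745 = 42.03.
So outliers lie outside [-18.68, 65.38].
-38.8: M = -5.18 → outlier.
-34.5: M = -4.82 → outlier.

-38.8, -34.5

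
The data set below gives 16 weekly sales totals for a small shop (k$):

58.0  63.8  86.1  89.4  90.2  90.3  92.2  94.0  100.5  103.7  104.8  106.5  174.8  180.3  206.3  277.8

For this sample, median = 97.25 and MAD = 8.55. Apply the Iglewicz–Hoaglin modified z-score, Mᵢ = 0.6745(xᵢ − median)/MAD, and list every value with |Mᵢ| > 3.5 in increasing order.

174.8, 180.3, 206.3, 277.8

|Mᵢ| > 3.5 ⇔ |xᵢ − 97.25| > 3.5·8.55/0.6745 = 44.37.
So outliers lie outside [52.88, 141.62].
174.8: M = 6.12 → outlier.
180.3: M = 6.55 → outlier.
206.3: M = 8.60 → outlier.
277.8: M = 14.24 → outlier.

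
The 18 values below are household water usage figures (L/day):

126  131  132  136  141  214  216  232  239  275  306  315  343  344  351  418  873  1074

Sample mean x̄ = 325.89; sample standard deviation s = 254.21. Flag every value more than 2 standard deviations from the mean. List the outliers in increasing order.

Cutoffs at x̄ ± 2s: 325.89 ± 2·254.21 = [-182.53, 834.31].
873: z = 2.15, |z| > 2 → outlier.
1074: z = 2.94, |z| > 2 → outlier.
Every other value lies within [-182.53, 834.31].

873, 1074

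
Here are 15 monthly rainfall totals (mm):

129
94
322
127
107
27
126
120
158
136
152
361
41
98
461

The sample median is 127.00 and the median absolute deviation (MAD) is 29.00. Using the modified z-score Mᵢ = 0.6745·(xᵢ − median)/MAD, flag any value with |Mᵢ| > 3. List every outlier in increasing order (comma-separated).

322, 361, 461

|Mᵢ| > 3 ⇔ |xᵢ − 127.00| > 3·29.00/0.6745 = 128.98.
So outliers lie outside [-1.98, 255.98].
322: M = 4.54 → outlier.
361: M = 5.44 → outlier.
461: M = 7.77 → outlier.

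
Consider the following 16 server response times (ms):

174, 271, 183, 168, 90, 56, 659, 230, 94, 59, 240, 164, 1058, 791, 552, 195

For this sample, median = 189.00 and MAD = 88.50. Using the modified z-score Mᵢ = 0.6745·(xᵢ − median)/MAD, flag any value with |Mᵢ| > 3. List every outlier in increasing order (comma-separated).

|Mᵢ| > 3 ⇔ |xᵢ − 189.00| > 3·88.50/0.6745 = 393.62.
So outliers lie outside [-204.62, 582.62].
659: M = 3.58 → outlier.
791: M = 4.59 → outlier.
1058: M = 6.62 → outlier.

659, 791, 1058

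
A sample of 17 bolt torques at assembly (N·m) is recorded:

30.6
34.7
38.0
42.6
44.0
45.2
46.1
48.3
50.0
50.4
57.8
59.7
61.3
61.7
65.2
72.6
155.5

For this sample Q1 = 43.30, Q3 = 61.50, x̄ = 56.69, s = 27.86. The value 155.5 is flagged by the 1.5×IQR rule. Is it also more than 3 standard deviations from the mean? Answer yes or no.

z = (155.5 − 56.69) / 27.86 = 3.55.
|z| = 3.55 > 3.

yes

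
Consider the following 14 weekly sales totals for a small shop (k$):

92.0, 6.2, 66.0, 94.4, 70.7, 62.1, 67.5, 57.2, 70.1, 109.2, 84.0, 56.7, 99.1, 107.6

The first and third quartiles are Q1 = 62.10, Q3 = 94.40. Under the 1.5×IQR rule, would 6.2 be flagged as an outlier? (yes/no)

IQR = Q3 − Q1 = 94.40 − 62.10 = 32.30.
Lower fence = Q1 − 1.5·IQR = 62.10 − 48.45 = 13.65.
Upper fence = Q3 + 1.5·IQR = 94.40 + 48.45 = 142.85.
6.2 lies below the lower fence.

yes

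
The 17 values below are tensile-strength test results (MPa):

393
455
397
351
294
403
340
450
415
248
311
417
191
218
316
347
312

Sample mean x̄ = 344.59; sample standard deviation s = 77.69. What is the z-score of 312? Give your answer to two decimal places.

z = (312 − 344.59) / 77.69 = -0.42.

-0.42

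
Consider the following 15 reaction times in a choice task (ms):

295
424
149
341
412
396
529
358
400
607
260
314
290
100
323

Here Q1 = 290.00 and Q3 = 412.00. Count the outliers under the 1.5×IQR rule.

2

IQR = 122.00; fences at 290.00 − 183.00 = 107.00 and 412.00 + 183.00 = 595.00.
Outside the cutoffs: 100, 607.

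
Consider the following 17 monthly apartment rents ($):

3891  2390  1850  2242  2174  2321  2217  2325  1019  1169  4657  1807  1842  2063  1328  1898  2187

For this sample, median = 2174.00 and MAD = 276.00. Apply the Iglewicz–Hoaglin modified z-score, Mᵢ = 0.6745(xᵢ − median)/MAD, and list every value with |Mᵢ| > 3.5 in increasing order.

3891, 4657

|Mᵢ| > 3.5 ⇔ |xᵢ − 2174.00| > 3.5·276.00/0.6745 = 1432.17.
So outliers lie outside [741.83, 3606.17].
3891: M = 4.20 → outlier.
4657: M = 6.07 → outlier.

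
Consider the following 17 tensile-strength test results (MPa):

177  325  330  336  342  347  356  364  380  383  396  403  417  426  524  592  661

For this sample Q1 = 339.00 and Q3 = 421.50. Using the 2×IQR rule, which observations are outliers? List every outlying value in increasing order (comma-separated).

IQR = Q3 − Q1 = 421.50 − 339.00 = 82.50.
Lower fence = Q1 − 2·IQR = 339.00 − 165.00 = 174.00.
Upper fence = Q3 + 2·IQR = 421.50 + 165.00 = 586.50.
592 > 586.50 → outlier.
661 > 586.50 → outlier.
All remaining values lie within [174.00, 586.50].

592, 661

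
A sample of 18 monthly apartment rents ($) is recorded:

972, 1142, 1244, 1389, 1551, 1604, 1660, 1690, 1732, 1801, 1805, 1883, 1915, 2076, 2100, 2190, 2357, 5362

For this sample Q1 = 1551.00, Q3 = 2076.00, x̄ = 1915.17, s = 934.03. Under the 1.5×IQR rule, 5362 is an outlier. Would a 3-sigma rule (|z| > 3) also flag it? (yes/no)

z = (5362 − 1915.17) / 934.03 = 3.69.
|z| = 3.69 > 3.

yes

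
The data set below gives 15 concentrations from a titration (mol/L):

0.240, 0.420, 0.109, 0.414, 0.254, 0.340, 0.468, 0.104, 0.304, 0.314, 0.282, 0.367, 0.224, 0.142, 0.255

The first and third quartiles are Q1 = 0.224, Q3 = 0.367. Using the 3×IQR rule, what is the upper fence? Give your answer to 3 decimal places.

IQR = Q3 − Q1 = 0.367 − 0.224 = 0.143.
Lower fence = Q1 − 3·IQR = 0.224 − 0.429 = -0.205.
Upper fence = Q3 + 3·IQR = 0.367 + 0.429 = 0.796.

0.796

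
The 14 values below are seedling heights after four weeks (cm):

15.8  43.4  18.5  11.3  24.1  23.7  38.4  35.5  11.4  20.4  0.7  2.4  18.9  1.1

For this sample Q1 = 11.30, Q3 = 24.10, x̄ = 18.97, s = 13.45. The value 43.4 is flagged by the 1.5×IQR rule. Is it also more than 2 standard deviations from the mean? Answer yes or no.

z = (43.4 − 18.97) / 13.45 = 1.82.
|z| = 1.82 ≤ 2.

no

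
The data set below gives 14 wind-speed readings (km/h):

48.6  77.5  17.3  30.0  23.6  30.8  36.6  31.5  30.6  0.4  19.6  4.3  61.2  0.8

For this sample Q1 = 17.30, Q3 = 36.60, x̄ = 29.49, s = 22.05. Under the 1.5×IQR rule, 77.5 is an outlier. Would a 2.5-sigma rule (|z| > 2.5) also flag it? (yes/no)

no

z = (77.5 − 29.49) / 22.05 = 2.18.
|z| = 2.18 ≤ 2.5.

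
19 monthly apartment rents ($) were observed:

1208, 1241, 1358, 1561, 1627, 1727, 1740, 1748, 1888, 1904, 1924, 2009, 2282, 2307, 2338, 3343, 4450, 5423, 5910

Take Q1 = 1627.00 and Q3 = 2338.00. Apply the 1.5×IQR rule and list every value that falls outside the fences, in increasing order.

4450, 5423, 5910

IQR = Q3 − Q1 = 2338.00 − 1627.00 = 711.00.
Lower fence = Q1 − 1.5·IQR = 1627.00 − 1066.50 = 560.50.
Upper fence = Q3 + 1.5·IQR = 2338.00 + 1066.50 = 3404.50.
4450 > 3404.50 → outlier.
5423 > 3404.50 → outlier.
5910 > 3404.50 → outlier.
All remaining values lie within [560.50, 3404.50].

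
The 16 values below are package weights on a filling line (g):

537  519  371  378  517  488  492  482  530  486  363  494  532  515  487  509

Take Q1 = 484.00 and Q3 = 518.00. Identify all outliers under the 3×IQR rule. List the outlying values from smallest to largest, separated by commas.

363, 371, 378

IQR = Q3 − Q1 = 518.00 − 484.00 = 34.00.
Lower fence = Q1 − 3·IQR = 484.00 − 102.00 = 382.00.
Upper fence = Q3 + 3·IQR = 518.00 + 102.00 = 620.00.
363 < 382.00 → outlier.
371 < 382.00 → outlier.
378 < 382.00 → outlier.
All remaining values lie within [382.00, 620.00].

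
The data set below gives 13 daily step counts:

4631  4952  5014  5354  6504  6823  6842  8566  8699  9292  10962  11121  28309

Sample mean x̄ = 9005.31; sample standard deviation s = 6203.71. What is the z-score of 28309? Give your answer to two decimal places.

z = (28309 − 9005.31) / 6203.71 = 3.11.

3.11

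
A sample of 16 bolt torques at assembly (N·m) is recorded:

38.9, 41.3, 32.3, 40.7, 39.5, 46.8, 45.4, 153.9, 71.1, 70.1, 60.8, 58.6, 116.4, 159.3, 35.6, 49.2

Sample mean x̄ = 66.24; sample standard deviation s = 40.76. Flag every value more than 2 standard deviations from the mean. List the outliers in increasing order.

153.9, 159.3

Cutoffs at x̄ ± 2s: 66.24 ± 2·40.76 = [-15.28, 147.76].
153.9: z = 2.15, |z| > 2 → outlier.
159.3: z = 2.28, |z| > 2 → outlier.
Every other value lies within [-15.28, 147.76].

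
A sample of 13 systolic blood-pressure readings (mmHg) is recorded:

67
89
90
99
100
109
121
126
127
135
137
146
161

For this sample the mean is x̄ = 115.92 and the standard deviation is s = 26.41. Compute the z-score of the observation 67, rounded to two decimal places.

z = (67 − 115.92) / 26.41 = -1.85.

-1.85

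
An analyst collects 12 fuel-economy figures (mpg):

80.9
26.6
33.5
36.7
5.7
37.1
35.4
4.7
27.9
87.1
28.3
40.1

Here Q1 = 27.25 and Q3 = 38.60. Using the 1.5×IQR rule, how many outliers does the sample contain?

4

IQR = 11.35; fences at 27.25 − 17.025 = 10.225 and 38.60 + 17.025 = 55.625.
Outside the cutoffs: 4.7, 5.7, 80.9, 87.1.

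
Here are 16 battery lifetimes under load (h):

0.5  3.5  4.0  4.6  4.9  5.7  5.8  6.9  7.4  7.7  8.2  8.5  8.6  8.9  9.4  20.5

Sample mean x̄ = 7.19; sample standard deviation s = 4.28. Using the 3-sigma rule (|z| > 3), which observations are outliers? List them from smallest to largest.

Cutoffs at x̄ ± 3s: 7.19 ± 3·4.28 = [-5.65, 20.03].
20.5: z = 3.11, |z| > 3 → outlier.
Every other value lies within [-5.65, 20.03].

20.5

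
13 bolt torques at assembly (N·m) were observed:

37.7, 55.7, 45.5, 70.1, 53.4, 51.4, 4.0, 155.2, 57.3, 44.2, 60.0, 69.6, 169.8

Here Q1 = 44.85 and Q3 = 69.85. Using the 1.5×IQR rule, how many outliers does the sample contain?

3

IQR = 25.00; fences at 44.85 − 37.50 = 7.35 and 69.85 + 37.50 = 107.35.
Outside the cutoffs: 4.0, 155.2, 169.8.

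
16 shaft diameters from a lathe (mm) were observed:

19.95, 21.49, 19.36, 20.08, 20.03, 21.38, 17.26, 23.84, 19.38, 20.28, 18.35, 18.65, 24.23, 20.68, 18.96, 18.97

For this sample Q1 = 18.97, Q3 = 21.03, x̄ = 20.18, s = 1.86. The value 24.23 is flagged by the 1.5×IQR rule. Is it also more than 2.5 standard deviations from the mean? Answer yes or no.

no

z = (24.23 − 20.18) / 1.86 = 2.18.
|z| = 2.18 ≤ 2.5.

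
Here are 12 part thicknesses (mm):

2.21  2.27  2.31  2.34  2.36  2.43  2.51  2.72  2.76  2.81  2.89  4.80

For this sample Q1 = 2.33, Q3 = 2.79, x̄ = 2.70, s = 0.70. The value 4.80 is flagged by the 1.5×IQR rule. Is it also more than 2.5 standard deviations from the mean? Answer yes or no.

yes

z = (4.80 − 2.70) / 0.70 = 3.00.
|z| = 3.00 > 2.5.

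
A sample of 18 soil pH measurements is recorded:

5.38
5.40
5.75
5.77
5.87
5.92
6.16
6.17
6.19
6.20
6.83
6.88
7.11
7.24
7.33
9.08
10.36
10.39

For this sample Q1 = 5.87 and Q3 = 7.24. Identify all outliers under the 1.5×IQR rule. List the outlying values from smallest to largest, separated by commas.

IQR = Q3 − Q1 = 7.24 − 5.87 = 1.37.
Lower fence = Q1 − 1.5·IQR = 5.87 − 2.055 = 3.815.
Upper fence = Q3 + 1.5·IQR = 7.24 + 2.055 = 9.295.
10.36 > 9.295 → outlier.
10.39 > 9.295 → outlier.
All remaining values lie within [3.815, 9.295].

10.36, 10.39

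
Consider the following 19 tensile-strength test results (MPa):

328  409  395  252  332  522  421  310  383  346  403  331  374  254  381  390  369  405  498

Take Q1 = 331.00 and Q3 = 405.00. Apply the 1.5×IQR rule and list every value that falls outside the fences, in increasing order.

IQR = Q3 − Q1 = 405.00 − 331.00 = 74.00.
Lower fence = Q1 − 1.5·IQR = 331.00 − 111.00 = 220.00.
Upper fence = Q3 + 1.5·IQR = 405.00 + 111.00 = 516.00.
522 > 516.00 → outlier.
All remaining values lie within [220.00, 516.00].

522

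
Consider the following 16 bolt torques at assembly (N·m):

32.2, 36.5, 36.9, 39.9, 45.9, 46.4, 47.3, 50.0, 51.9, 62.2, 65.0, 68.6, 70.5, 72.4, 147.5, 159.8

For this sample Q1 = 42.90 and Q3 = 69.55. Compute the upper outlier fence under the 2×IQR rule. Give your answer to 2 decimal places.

122.85

IQR = Q3 − Q1 = 69.55 − 42.90 = 26.65.
Lower fence = Q1 − 2·IQR = 42.90 − 53.30 = -10.40.
Upper fence = Q3 + 2·IQR = 69.55 + 53.30 = 122.85.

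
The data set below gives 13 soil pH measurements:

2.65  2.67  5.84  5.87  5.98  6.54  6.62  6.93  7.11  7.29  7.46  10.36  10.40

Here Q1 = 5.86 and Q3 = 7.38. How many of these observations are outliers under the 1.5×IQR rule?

4

IQR = 1.52; fences at 5.86 − 2.28 = 3.58 and 7.38 + 2.28 = 9.66.
Outside the cutoffs: 2.65, 2.67, 10.36, 10.40.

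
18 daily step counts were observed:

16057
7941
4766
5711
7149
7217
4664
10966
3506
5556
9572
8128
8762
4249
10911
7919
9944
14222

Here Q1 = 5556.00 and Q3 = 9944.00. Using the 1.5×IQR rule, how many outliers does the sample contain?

0

IQR = 4388.00; fences at 5556.00 − 6582.00 = -1026.00 and 9944.00 + 6582.00 = 16526.00.
Every value lies within the cutoffs.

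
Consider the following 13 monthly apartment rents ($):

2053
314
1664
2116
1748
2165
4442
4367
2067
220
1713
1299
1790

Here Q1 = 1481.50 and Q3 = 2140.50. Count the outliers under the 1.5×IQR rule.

4

IQR = 659.00; fences at 1481.50 − 988.50 = 493.00 and 2140.50 + 988.50 = 3129.00.
Outside the cutoffs: 220, 314, 4367, 4442.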